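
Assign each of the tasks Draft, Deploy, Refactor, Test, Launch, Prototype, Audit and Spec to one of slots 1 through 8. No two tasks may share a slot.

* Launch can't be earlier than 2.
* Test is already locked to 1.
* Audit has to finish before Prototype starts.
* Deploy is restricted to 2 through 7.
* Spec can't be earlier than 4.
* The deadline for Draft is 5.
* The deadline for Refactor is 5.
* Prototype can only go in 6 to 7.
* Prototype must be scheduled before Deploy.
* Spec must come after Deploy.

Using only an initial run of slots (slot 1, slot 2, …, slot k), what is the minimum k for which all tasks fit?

The precedence chain requires at least 4 distinct slots.
With at most 1 per slot and 8 tasks, at least 8 slots are needed.
Propagating the time windows through the other constraints, Spec can't land before 8, so the schedule must run through at least slot 8.
8 works (last occupied slot: 8): for example Launch=4; Deploy=7; Prototype=6; Refactor=3; Test=1; Spec=8; Draft=2; Audit=5.

8 slots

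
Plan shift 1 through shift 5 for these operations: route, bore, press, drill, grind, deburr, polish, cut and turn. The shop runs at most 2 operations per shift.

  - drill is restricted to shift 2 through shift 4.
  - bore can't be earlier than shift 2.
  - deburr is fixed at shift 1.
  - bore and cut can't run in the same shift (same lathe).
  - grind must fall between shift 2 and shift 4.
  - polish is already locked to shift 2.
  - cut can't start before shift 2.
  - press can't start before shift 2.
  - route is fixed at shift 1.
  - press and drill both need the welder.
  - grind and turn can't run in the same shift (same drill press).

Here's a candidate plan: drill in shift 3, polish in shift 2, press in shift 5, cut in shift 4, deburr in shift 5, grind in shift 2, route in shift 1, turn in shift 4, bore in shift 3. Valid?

Invalid. deburr is fixed at shift 1.

grind must fall between shift 2 and shift 4 — holds.
press and drill both need the welder — holds.
drill is restricted to shift 2 through shift 4 — holds.
The shop runs at most 2 operations per shift — holds.
press can't start before shift 2 — holds.
grind and turn can't run in the same shift (same drill press) — holds.
polish is already locked to shift 2 — holds.
bore and cut can't run in the same shift (same lathe) — holds.
bore can't be earlier than shift 2 — holds.
cut can't start before shift 2 — holds.
route is fixed at shift 1 — holds.
deburr is fixed at shift 1 — violated.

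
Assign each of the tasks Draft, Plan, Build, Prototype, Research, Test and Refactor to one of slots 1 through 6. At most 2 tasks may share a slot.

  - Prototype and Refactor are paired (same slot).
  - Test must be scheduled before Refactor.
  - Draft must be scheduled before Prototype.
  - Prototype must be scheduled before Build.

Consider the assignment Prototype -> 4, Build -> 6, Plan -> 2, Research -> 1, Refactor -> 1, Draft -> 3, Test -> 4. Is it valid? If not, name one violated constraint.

Draft must be scheduled before Prototype — holds.
Prototype and Refactor are paired (same slot) — violated.
At most 2 tasks may share a slot — holds.
Test must be scheduled before Refactor — violated.
Prototype must be scheduled before Build — holds.

Invalid. Test must be scheduled before Refactor.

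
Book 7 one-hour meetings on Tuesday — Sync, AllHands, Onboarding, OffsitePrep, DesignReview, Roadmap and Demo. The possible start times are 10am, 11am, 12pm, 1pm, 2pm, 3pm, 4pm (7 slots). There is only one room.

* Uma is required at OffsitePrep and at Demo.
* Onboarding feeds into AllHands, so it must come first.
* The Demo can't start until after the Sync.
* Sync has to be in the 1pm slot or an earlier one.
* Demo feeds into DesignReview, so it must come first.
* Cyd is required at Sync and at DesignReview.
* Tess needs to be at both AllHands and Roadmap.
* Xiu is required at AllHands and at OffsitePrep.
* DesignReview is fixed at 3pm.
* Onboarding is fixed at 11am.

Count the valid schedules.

30

Splitting on Sync: it can be 10am (18), 12pm (8), 1pm (4). Listing each branch's schedules as (AllHands, Onboarding, OffsitePrep, DesignReview, Roadmap, Demo):
Sync=10am: (12pm,11am,1pm,3pm,4pm,2pm) (12pm,11am,2pm,3pm,4pm,1pm) (12pm,11am,4pm,3pm,1pm,2pm) (12pm,11am,4pm,3pm,2pm,1pm) (1pm,11am,12pm,3pm,4pm,2pm) (1pm,11am,2pm,3pm,4pm,12pm) (1pm,11am,4pm,3pm,12pm,2pm) (1pm,11am,4pm,3pm,2pm,12pm) (2pm,11am,12pm,3pm,4pm,1pm) (2pm,11am,1pm,3pm,4pm,12pm) (2pm,11am,4pm,3pm,12pm,1pm) (2pm,11am,4pm,3pm,1pm,12pm) (4pm,11am,12pm,3pm,1pm,2pm) (4pm,11am,12pm,3pm,2pm,1pm) (4pm,11am,1pm,3pm,12pm,2pm) (4pm,11am,1pm,3pm,2pm,12pm) (4pm,11am,2pm,3pm,12pm,1pm) (4pm,11am,2pm,3pm,1pm,12pm) — 18.
Sync=12pm: (1pm,11am,10am,3pm,4pm,2pm) (1pm,11am,4pm,3pm,10am,2pm) (2pm,11am,10am,3pm,4pm,1pm) (2pm,11am,4pm,3pm,10am,1pm) (4pm,11am,10am,3pm,1pm,2pm) (4pm,11am,10am,3pm,2pm,1pm) (4pm,11am,1pm,3pm,10am,2pm) (4pm,11am,2pm,3pm,10am,1pm) — 8.
Sync=1pm: (12pm,11am,10am,3pm,4pm,2pm) (12pm,11am,4pm,3pm,10am,2pm) (4pm,11am,10am,3pm,12pm,2pm) (4pm,11am,12pm,3pm,10am,2pm) — 4.
Summing: 18 + 8 + 4 = 30.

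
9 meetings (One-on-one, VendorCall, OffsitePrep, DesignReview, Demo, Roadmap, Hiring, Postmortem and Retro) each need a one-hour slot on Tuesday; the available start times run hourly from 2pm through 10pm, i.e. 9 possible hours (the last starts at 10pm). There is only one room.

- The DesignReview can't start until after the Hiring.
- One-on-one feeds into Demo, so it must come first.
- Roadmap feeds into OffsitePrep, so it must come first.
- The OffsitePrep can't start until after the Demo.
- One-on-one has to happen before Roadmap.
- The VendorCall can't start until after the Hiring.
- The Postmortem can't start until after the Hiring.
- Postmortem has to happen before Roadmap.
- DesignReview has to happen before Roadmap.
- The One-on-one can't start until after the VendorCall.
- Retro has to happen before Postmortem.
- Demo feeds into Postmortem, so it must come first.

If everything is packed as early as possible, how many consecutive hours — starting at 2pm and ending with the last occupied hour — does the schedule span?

9 hours

The precedence chain requires at least 7 distinct hours.
With at most 1 per hour and 9 meetings, at least 9 hours are needed.
9 works (last occupied hour: 10pm): for example Postmortem -> 7pm; Hiring -> 2pm; Retro -> 6pm; OffsitePrep -> 10pm; VendorCall -> 3pm; Roadmap -> 9pm; Demo -> 5pm; One-on-one -> 4pm; DesignReview -> 8pm.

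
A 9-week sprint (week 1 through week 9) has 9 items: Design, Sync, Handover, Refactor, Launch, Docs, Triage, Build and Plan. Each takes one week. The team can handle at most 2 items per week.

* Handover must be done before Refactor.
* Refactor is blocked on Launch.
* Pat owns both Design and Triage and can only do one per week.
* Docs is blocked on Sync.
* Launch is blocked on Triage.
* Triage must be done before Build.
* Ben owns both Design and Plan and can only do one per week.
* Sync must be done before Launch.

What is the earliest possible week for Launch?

Precedence pushes Launch to at least week 2; downstream work caps Launch at week 8.
Launch at week 2 is achievable: Handover=week 2, Refactor=week 3, Docs=week 3, Triage=week 1, Build=week 4, Launch=week 2, Design=week 4, Plan=week 5, Sync=week 1.

week 2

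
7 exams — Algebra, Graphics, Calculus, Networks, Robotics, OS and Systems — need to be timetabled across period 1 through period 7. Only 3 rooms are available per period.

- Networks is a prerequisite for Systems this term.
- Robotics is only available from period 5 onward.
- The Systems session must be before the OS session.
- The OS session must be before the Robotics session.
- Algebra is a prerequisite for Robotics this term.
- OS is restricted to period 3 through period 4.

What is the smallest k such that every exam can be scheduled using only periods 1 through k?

The precedence chain requires at least 4 distinct periods.
With at most 3 per period and 7 exams, at least 3 periods are needed.
Robotics can't be placed before period 5, so the schedule must run through at least period 5.
5 works (last occupied period: period 5): for example Systems=period 2; Graphics=period 1; Algebra=period 1; Robotics=period 5; Calculus=period 2; Networks=period 1; OS=period 3.

5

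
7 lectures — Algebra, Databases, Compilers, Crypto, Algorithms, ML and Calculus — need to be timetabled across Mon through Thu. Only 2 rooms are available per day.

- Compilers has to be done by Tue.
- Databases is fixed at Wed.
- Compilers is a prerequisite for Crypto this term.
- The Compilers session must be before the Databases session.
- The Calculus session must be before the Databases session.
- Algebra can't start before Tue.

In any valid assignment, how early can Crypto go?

Tue

Precedence pushes Crypto to at least Tue.
Crypto at Tue is achievable: Databases in Wed; Compilers in Mon; Calculus in Mon; Algorithms in Wed; Algebra in Tue; ML in Thu; Crypto in Tue.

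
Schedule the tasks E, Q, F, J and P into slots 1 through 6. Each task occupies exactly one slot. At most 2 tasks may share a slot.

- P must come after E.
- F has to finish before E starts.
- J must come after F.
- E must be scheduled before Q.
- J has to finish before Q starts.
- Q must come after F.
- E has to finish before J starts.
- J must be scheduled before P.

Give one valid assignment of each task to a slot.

F -> 1, J -> 3, Q -> 4, P -> 4, E -> 2

Checking: F(1) before Q(4); F(1) before J(3); E(2) before P(4); J(3) before Q(4); J(3) before P(4); E(2) before J(3); F(1) before E(2); E(2) before Q(4); max 2 per slot (cap 2).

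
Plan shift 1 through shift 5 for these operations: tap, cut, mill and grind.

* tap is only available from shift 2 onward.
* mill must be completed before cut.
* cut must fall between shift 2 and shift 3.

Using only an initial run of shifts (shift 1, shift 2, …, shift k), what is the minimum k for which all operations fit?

The precedence chain requires at least 2 distinct shifts.
2 works (last occupied shift: shift 2): for example cut in shift 2; mill in shift 1; tap in shift 2; grind in shift 1.

2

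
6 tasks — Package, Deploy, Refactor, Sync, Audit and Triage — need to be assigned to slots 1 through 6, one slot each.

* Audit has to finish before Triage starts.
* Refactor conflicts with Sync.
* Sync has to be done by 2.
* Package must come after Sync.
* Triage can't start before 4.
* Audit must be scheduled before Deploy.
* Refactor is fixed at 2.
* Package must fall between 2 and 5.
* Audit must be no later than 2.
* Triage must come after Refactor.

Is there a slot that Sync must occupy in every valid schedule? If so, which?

Sync's window is 1–2.
Refactor is fixed at 2, and Sync can't share a slot with Refactor.
So Sync must be 1.

1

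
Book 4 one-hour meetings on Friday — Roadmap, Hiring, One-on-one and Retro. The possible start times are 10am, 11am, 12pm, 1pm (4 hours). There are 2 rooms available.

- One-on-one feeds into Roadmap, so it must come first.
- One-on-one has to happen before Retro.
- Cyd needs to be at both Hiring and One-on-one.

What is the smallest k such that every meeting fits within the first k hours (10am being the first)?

3 hours

The precedence chain requires at least 2 distinct hours.
With at most 2 per hour and 4 meetings, at least 2 hours are needed.
Could 2 hours be enough, i.e. nothing placed later than 11am? No: Roadmap must come after One-on-one (at 10am or later) → {11am}; One-on-one must come before Roadmap (at 11am or earlier) → {10am}; Retro must come after One-on-one (at 10am or later) → {11am}; Hiring can't share with One-on-one (10am) → {11am}; that puts Roadmap, Hiring and Retro all in 11am — more than 2 per hour.
So 2 hours is not enough.
3 works (last occupied hour: 12pm): for example Retro=11am; One-on-one=10am; Roadmap=11am; Hiring=12pm.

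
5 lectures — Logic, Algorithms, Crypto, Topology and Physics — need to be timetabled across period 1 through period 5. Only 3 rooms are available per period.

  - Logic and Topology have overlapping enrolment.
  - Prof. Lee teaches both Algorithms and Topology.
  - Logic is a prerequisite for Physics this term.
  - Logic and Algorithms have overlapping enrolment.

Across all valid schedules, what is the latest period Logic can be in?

Downstream work caps Logic at period 4.
Logic at period 4 is achievable: Logic -> period 4; Topology -> period 2; Algorithms -> period 1; Physics -> period 5; Crypto -> period 1.

period 4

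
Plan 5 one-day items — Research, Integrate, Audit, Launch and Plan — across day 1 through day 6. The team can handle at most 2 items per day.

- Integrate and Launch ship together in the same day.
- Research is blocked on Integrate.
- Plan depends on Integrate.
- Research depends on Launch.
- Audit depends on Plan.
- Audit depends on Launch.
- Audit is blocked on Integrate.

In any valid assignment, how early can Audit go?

Precedence pushes Audit to at least day 3.
Audit at day 3 is achievable: Integrate -> day 1, Launch -> day 1, Plan -> day 2, Research -> day 2, Audit -> day 3.

day 3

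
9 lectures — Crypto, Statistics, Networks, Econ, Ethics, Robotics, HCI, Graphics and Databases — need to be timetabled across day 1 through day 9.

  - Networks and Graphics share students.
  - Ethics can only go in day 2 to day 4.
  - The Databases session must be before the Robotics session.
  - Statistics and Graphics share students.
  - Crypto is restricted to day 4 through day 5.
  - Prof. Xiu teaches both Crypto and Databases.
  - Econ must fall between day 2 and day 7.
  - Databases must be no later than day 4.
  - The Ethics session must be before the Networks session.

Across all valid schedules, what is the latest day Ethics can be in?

day 4

Ethics is available from day 2; Ethics's own window allows nothing later than day 4.
Ethics at day 4 is achievable: Ethics in day 4, Networks in day 5, Crypto in day 4, Econ in day 2, Robotics in day 2, Graphics in day 2, Statistics in day 1, Databases in day 1, HCI in day 1.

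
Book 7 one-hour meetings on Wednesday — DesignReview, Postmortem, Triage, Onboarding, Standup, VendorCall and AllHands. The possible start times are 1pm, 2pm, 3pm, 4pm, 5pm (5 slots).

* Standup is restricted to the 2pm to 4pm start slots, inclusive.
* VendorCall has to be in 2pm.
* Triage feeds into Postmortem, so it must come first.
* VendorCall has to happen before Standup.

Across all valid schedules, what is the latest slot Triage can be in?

4pm

Downstream work caps Triage at 4pm.
Triage at 4pm is achievable: Postmortem -> 5pm; Onboarding -> 1pm; VendorCall -> 2pm; Standup -> 3pm; AllHands -> 1pm; Triage -> 4pm; DesignReview -> 1pm.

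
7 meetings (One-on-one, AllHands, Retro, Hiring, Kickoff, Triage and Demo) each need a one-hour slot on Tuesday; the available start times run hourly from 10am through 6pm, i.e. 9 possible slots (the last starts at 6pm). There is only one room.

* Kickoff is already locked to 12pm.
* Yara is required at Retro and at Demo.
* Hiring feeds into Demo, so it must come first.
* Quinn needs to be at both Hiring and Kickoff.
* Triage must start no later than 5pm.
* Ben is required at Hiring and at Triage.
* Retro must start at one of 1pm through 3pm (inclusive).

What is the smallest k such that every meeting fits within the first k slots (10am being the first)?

The precedence chain requires at least 2 distinct slots.
With at most 1 per slot and 7 meetings, at least 7 slots are needed.
Retro can't be placed before 1pm — that is slot 4 counting from 10am — so the schedule must run through at least 4 slots.
7 works (last occupied slot: 4pm): for example Hiring in 10am; Retro in 1pm; AllHands in 3pm; Kickoff in 12pm; Triage in 4pm; One-on-one in 2pm; Demo in 11am.

7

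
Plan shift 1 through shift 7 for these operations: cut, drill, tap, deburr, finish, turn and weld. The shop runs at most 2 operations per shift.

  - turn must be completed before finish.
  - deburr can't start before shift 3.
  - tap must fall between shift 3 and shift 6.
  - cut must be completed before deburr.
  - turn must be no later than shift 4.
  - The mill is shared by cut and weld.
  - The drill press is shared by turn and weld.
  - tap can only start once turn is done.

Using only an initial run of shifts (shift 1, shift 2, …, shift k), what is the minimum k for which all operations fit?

4 shifts

The precedence chain requires at least 2 distinct shifts.
With at most 2 per shift and 7 operations, at least 4 shifts are needed.
tap can't be placed before shift 3, so the schedule must run through at least shift 3.
4 works (last occupied shift: shift 4): for example finish=shift 2; turn=shift 1; weld=shift 4; cut=shift 1; tap=shift 3; deburr=shift 3; drill=shift 2.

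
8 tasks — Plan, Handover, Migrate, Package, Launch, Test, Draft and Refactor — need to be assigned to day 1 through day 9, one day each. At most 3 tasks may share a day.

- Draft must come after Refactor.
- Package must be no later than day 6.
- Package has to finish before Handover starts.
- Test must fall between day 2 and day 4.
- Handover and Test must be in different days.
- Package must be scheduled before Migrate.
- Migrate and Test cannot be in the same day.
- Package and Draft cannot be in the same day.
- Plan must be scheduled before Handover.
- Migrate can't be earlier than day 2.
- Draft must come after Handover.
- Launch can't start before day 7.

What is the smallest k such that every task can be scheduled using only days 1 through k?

The precedence chain requires at least 3 distinct days.
With at most 3 per day and 8 tasks, at least 3 days are needed.
Launch can't be placed before day 7, so the schedule must run through at least day 7.
7 works (last occupied day: day 7): for example Handover=day 3; Launch=day 7; Draft=day 4; Package=day 1; Plan=day 1; Migrate=day 3; Test=day 2; Refactor=day 1.

7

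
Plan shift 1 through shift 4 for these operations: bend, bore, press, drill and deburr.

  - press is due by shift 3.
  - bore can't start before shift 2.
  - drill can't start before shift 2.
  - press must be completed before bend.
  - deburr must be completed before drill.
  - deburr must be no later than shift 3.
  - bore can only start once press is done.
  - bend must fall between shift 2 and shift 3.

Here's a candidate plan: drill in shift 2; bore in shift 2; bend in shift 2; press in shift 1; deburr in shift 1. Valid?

press is due by shift 3 — holds.
drill can't start before shift 2 — holds.
deburr must be completed before drill — holds.
deburr must be no later than shift 3 — holds.
press must be completed before bend — holds.
bend must fall between shift 2 and shift 3 — holds.
bore can only start once press is done — holds.
bore can't start before shift 2 — holds.

Yes, all constraints hold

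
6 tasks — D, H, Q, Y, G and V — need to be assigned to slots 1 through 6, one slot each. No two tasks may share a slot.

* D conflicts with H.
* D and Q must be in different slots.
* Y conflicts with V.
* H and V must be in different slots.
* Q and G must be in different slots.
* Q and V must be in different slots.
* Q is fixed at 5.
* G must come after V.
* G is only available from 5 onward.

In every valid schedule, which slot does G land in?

G's window is 5–6.
Q is fixed at 5, and G can't share a slot with Q.
So G must be 6.

6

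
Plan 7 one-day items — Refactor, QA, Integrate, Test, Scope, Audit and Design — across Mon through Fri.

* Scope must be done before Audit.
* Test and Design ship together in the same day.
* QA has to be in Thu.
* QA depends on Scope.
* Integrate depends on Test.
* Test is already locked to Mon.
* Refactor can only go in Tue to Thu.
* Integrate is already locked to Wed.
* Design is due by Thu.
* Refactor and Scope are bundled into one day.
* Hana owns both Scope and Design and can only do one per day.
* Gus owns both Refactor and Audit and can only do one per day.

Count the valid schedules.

Splitting on Refactor: it can be Tue (3), Wed (2). Listing each branch's schedules as (QA, Integrate, Test, Scope, Audit, Design):
Refactor=Tue: (Thu,Wed,Mon,Tue,Wed,Mon) (Thu,Wed,Mon,Tue,Thu,Mon) (Thu,Wed,Mon,Tue,Fri,Mon) — 3.
Refactor=Wed: (Thu,Wed,Mon,Wed,Thu,Mon) (Thu,Wed,Mon,Wed,Fri,Mon) — 2.
Summing: 3 + 2 = 5.

5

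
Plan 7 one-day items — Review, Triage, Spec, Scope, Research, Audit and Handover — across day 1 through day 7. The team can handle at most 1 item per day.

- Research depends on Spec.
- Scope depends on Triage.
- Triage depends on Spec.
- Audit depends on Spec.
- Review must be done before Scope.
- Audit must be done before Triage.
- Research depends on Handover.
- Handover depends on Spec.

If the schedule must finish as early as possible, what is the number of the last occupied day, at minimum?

7

The precedence chain requires at least 4 distinct days.
With at most 1 per day and 7 tasks, at least 7 days are needed.
7 works (last occupied day: day 7): for example Triage in day 3, Scope in day 5, Audit in day 2, Review in day 4, Handover in day 6, Spec in day 1, Research in day 7.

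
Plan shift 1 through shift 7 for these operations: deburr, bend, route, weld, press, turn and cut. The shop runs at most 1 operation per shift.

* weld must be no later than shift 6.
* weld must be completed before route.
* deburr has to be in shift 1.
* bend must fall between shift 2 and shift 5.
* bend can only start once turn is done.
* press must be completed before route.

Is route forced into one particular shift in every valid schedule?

No

route can be shift 6 (e.g. route -> shift 6, deburr -> shift 1, turn -> shift 2, cut -> shift 7, bend -> shift 3, weld -> shift 4, press -> shift 5) or shift 7 (e.g. weld=shift 4, route=shift 7, press=shift 5, deburr=shift 1, cut=shift 6, turn=shift 2, bend=shift 3).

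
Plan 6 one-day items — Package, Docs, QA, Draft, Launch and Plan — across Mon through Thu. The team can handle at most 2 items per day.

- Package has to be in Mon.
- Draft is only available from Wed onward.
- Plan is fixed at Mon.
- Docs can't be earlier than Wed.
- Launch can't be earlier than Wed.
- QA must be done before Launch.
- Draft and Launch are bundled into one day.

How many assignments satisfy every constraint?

Enumerating: Package in Mon; Docs in Thu; Launch in Wed; Plan in Mon; QA in Tue; Draft in Wed | Launch=Thu; QA=Tue; Draft=Thu; Docs=Wed; Plan=Mon; Package=Mon | Plan=Mon, Docs=Wed, Draft=Thu, Package=Mon, Launch=Thu, QA=Wed.

3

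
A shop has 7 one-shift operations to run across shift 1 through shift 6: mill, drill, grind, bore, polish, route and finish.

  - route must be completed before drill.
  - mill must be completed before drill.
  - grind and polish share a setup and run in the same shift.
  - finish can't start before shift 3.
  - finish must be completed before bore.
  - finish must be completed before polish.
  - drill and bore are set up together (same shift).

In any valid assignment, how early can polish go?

shift 4

Precedence pushes polish to at least shift 4.
polish at shift 4 is achievable: mill in shift 1; finish in shift 3; polish in shift 4; route in shift 1; drill in shift 4; grind in shift 4; bore in shift 4.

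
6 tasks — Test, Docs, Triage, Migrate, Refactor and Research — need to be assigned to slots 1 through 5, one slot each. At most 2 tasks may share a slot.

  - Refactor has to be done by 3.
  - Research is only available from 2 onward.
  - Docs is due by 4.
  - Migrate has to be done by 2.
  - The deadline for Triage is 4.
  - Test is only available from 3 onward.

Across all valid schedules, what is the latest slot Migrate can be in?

2

Migrate's own window allows nothing later than 2.
Migrate at 2 is achievable: Research=3; Docs=1; Test=3; Refactor=1; Migrate=2; Triage=2.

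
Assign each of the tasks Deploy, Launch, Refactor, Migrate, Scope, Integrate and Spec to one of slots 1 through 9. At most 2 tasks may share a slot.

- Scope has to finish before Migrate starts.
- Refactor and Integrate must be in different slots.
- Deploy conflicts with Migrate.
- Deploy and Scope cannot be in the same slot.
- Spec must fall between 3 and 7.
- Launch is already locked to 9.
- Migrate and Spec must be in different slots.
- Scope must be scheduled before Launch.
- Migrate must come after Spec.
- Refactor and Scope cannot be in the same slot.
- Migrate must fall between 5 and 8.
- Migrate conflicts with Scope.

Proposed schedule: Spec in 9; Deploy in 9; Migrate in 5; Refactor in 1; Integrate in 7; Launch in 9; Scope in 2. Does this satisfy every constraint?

Migrate and Spec must be in different slots — holds.
Scope has to finish before Migrate starts — holds.
Launch is already locked to 9 — holds.
Deploy conflicts with Migrate — holds.
Migrate must come after Spec — violated.
Migrate conflicts with Scope — holds.
Migrate must fall between 5 and 8 — holds.
At most 2 tasks may share a slot — violated.
Refactor and Scope cannot be in the same slot — holds.
Scope must be scheduled before Launch — holds.
Refactor and Integrate must be in different slots — holds.
Spec must fall between 3 and 7 — violated.
Deploy and Scope cannot be in the same slot — holds.

Invalid. Spec must fall between 3 and 7.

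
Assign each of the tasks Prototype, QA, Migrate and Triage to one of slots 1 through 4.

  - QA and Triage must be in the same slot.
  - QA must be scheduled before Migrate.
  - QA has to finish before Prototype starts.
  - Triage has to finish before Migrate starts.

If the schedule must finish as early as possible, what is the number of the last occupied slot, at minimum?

slot 2

The precedence chain requires at least 2 distinct slots.
2 works (last occupied slot: 2): for example Migrate -> 2; QA -> 1; Prototype -> 2; Triage -> 1.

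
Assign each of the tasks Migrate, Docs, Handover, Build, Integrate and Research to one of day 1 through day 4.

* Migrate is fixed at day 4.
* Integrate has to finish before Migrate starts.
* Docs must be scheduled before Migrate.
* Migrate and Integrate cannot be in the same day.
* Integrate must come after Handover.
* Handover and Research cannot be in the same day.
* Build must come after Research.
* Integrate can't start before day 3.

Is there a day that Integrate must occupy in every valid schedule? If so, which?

Integrate's window is day 3–day 4.
Migrate is fixed at day 4, and Integrate can't share a day with Migrate.
So Integrate must be day 3.

day 3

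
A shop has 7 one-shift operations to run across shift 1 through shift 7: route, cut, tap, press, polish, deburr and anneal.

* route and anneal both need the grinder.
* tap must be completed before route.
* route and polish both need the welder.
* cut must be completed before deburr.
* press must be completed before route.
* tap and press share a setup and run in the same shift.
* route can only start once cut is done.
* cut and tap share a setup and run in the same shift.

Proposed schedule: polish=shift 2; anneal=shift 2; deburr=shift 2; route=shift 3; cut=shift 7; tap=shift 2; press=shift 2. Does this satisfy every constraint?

route and polish both need the welder — holds.
cut and tap share a setup and run in the same shift — violated.
press must be completed before route — holds.
cut must be completed before deburr — violated.
tap must be completed before route — holds.
tap and press share a setup and run in the same shift — holds.
route and anneal both need the grinder — holds.
route can only start once cut is done — violated.

Invalid. cut must be completed before deburr.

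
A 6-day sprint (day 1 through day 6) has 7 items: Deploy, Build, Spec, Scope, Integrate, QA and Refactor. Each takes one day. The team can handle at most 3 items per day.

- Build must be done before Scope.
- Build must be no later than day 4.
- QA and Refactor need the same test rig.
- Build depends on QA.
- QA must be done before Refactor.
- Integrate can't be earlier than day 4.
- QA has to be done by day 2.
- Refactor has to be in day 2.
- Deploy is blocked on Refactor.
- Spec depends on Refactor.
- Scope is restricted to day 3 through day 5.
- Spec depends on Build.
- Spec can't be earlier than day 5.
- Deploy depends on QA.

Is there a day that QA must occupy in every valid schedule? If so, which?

QA's window is day 1–day 2.
Refactor is fixed at day 2, and QA can't share a day with Refactor.
So QA must be day 1.

day 1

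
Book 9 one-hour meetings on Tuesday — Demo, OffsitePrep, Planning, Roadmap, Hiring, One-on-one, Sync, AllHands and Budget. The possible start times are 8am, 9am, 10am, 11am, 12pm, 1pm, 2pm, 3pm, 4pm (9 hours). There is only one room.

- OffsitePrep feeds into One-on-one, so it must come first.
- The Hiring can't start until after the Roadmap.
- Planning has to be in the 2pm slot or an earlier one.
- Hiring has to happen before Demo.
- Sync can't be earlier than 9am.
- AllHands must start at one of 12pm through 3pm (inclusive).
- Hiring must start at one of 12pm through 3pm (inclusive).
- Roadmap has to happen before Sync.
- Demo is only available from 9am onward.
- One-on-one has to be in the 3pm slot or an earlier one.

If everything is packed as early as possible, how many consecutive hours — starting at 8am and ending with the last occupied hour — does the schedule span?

The precedence chain requires at least 3 distinct hours.
With at most 1 per hour and 9 meetings, at least 9 hours are needed.
Propagating the time windows through the other constraints, Demo can't land before 1pm — that is hour 6 counting from 8am — so the schedule must run through at least 6 hours.
9 works (last occupied hour: 4pm): for example Planning=8am; AllHands=1pm; OffsitePrep=9am; Roadmap=11am; Demo=2pm; Budget=4pm; Hiring=12pm; One-on-one=10am; Sync=3pm.

9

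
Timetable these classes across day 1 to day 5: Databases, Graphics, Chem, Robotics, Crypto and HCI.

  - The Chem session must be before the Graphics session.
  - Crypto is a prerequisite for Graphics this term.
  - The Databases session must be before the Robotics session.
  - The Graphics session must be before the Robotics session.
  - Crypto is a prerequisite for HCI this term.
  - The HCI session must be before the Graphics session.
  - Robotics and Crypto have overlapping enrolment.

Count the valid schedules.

Splitting on Databases: it can be day 1 (13), day 2 (13), day 3 (13), day 4 (11). Listing each branch's schedules as (Graphics, Chem, Robotics, Crypto, HCI) by day number:
Databases=day 1: (3,1,4,1,2) (3,1,5,1,2) (3,2,4,1,2) (3,2,5,1,2) (4,1,5,1,2) (4,1,5,1,3) (4,1,5,2,3) (4,2,5,1,2) (4,2,5,1,3) (4,2,5,2,3) (4,3,5,1,2) (4,3,5,1,3) (4,3,5,2,3) — 13.
Databases=day 2: (3,1,4,1,2) (3,1,5,1,2) (3,2,4,1,2) (3,2,5,1,2) (4,1,5,1,2) (4,1,5,1,3) (4,1,5,2,3) (4,2,5,1,2) (4,2,5,1,3) (4,2,5,2,3) (4,3,5,1,2) (4,3,5,1,3) (4,3,5,2,3) — 13.
Databases=day 3: (3,1,4,1,2) (3,1,5,1,2) (3,2,4,1,2) (3,2,5,1,2) (4,1,5,1,2) (4,1,5,1,3) (4,1,5,2,3) (4,2,5,1,2) (4,2,5,1,3) (4,2,5,2,3) (4,3,5,1,2) (4,3,5,1,3) (4,3,5,2,3) — 13.
Databases=day 4: (3,1,5,1,2) (3,2,5,1,2) (4,1,5,1,2) (4,1,5,1,3) (4,1,5,2,3) (4,2,5,1,2) (4,2,5,1,3) (4,2,5,2,3) (4,3,5,1,2) (4,3,5,1,3) (4,3,5,2,3) — 11.
Summing: 13 + 13 + 13 + 11 = 50.

50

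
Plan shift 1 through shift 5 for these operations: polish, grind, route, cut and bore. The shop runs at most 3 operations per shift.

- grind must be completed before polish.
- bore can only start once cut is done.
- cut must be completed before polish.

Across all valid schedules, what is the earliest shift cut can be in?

Downstream work caps cut at shift 4.
cut at shift 1 is achievable: bore -> shift 2, cut -> shift 1, route -> shift 1, polish -> shift 2, grind -> shift 1.

shift 1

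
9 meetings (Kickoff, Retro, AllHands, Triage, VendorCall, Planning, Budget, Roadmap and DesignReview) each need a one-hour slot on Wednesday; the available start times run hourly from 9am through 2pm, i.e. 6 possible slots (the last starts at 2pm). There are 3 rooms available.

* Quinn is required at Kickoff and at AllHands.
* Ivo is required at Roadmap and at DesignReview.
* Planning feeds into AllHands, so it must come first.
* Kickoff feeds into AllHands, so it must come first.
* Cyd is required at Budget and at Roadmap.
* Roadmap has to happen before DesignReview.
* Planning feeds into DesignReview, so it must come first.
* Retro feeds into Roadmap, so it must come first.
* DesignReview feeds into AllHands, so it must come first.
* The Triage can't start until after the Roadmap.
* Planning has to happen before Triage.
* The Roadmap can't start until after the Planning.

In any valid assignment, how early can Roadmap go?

10am

Precedence pushes Roadmap to at least 10am; downstream work caps Roadmap at 12pm.
Roadmap at 10am is achievable: Triage -> 11am, DesignReview -> 11am, Kickoff -> 9am, Budget -> 11am, Retro -> 9am, VendorCall -> 10am, Planning -> 9am, Roadmap -> 10am, AllHands -> 12pm.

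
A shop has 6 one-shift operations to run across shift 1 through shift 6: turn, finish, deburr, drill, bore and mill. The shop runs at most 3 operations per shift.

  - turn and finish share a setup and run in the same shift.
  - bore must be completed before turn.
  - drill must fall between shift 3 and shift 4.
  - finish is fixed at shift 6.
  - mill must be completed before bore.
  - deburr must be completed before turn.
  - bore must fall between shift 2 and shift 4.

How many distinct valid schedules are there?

Splitting on deburr: it can be shift 1 (12), shift 2 (12), shift 3 (12), shift 4 (12), shift 5 (12). Listing each branch's schedules as (turn, finish, drill, bore, mill) by shift number:
deburr=shift 1: (6,6,3,2,1) (6,6,3,3,1) (6,6,3,3,2) (6,6,3,4,1) (6,6,3,4,2) (6,6,3,4,3) (6,6,4,2,1) (6,6,4,3,1) (6,6,4,3,2) (6,6,4,4,1) (6,6,4,4,2) (6,6,4,4,3) — 12.
deburr=shift 2: (6,6,3,2,1) (6,6,3,3,1) (6,6,3,3,2) (6,6,3,4,1) (6,6,3,4,2) (6,6,3,4,3) (6,6,4,2,1) (6,6,4,3,1) (6,6,4,3,2) (6,6,4,4,1) (6,6,4,4,2) (6,6,4,4,3) — 12.
deburr=shift 3: (6,6,3,2,1) (6,6,3,3,1) (6,6,3,3,2) (6,6,3,4,1) (6,6,3,4,2) (6,6,3,4,3) (6,6,4,2,1) (6,6,4,3,1) (6,6,4,3,2) (6,6,4,4,1) (6,6,4,4,2) (6,6,4,4,3) — 12.
deburr=shift 4: (6,6,3,2,1) (6,6,3,3,1) (6,6,3,3,2) (6,6,3,4,1) (6,6,3,4,2) (6,6,3,4,3) (6,6,4,2,1) (6,6,4,3,1) (6,6,4,3,2) (6,6,4,4,1) (6,6,4,4,2) (6,6,4,4,3) — 12.
deburr=shift 5: (6,6,3,2,1) (6,6,3,3,1) (6,6,3,3,2) (6,6,3,4,1) (6,6,3,4,2) (6,6,3,4,3) (6,6,4,2,1) (6,6,4,3,1) (6,6,4,3,2) (6,6,4,4,1) (6,6,4,4,2) (6,6,4,4,3) — 12.
Summing: 12 + 12 + 12 + 12 + 12 = 60.

60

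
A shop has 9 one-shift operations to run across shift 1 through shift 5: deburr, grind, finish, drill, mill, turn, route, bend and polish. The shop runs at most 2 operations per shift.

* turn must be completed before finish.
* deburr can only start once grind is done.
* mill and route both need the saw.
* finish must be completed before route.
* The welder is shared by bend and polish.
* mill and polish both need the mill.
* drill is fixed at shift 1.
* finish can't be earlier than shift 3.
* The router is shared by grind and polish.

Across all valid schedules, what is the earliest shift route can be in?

shift 4

Precedence pushes route to at least shift 4.
route at shift 4 is achievable: drill=shift 1; route=shift 4; polish=shift 5; grind=shift 1; bend=shift 4; mill=shift 3; turn=shift 2; finish=shift 3; deburr=shift 2.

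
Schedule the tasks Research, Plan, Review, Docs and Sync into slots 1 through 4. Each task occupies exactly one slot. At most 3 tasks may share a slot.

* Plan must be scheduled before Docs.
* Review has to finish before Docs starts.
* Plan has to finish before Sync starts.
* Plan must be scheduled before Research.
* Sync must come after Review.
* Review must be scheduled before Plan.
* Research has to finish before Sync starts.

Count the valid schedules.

Enumerating: Review in 1, Research in 3, Docs in 3, Plan in 2, Sync in 4 | Review in 1; Research in 3; Sync in 4; Docs in 4; Plan in 2.

2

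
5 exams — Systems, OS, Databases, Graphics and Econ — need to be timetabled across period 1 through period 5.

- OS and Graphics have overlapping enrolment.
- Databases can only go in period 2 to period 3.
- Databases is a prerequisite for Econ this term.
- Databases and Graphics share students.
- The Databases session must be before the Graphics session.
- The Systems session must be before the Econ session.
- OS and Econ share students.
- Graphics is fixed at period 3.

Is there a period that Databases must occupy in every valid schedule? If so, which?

period 2

Databases's window is period 2–period 3.
Graphics is fixed at period 3, and Databases can't share a period with Graphics.
So Databases must be period 2.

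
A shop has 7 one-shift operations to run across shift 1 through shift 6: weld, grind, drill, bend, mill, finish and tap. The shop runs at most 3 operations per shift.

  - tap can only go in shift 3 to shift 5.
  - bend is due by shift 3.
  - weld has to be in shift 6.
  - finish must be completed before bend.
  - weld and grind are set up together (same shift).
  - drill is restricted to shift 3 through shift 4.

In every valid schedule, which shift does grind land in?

shift 6

Grind must be in the same shift as weld, which can't be before shift 6, so grind is at least shift 6.
So grind is pinned to shift 6.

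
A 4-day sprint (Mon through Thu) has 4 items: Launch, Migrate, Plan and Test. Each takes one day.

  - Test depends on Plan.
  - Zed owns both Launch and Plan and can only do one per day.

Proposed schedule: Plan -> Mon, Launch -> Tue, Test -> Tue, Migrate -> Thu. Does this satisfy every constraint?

Yes, all constraints hold

Test depends on Plan — holds.
Zed owns both Launch and Plan and can only do one per day — holds.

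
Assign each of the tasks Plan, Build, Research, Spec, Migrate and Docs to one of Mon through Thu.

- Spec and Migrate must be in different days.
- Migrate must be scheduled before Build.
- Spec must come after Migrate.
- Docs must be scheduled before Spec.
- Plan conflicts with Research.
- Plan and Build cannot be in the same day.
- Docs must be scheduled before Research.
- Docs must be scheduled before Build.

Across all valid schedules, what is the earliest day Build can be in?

Tue

Precedence pushes Build to at least Tue.
Build at Tue is achievable: Build in Tue, Docs in Mon, Spec in Tue, Plan in Mon, Research in Tue, Migrate in Mon.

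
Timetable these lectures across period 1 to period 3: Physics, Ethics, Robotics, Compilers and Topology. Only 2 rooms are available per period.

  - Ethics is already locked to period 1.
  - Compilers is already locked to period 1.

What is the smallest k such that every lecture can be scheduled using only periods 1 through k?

With at most 2 per period and 5 lectures, at least 3 periods are needed.
3 works (last occupied period: period 3): for example Compilers in period 1, Physics in period 2, Robotics in period 2, Ethics in period 1, Topology in period 3.

3 periods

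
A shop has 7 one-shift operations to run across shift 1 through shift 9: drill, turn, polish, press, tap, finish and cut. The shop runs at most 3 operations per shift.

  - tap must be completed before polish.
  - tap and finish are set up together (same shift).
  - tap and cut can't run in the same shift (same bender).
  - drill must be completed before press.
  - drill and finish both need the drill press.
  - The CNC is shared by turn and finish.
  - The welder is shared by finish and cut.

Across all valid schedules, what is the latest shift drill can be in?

Downstream work caps drill at shift 8.
drill at shift 8 is achievable: finish in shift 1; polish in shift 2; press in shift 9; cut in shift 2; tap in shift 1; turn in shift 2; drill in shift 8.

shift 8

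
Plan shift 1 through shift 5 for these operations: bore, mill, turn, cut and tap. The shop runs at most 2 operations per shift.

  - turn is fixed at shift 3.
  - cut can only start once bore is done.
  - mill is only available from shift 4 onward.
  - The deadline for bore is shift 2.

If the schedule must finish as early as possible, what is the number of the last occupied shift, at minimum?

The precedence chain requires at least 2 distinct shifts.
With at most 2 per shift and 5 operations, at least 3 shifts are needed.
mill can't be placed before shift 4, so the schedule must run through at least shift 4.
4 works (last occupied shift: shift 4): for example bore in shift 1, turn in shift 3, cut in shift 2, mill in shift 4, tap in shift 1.

shift 4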